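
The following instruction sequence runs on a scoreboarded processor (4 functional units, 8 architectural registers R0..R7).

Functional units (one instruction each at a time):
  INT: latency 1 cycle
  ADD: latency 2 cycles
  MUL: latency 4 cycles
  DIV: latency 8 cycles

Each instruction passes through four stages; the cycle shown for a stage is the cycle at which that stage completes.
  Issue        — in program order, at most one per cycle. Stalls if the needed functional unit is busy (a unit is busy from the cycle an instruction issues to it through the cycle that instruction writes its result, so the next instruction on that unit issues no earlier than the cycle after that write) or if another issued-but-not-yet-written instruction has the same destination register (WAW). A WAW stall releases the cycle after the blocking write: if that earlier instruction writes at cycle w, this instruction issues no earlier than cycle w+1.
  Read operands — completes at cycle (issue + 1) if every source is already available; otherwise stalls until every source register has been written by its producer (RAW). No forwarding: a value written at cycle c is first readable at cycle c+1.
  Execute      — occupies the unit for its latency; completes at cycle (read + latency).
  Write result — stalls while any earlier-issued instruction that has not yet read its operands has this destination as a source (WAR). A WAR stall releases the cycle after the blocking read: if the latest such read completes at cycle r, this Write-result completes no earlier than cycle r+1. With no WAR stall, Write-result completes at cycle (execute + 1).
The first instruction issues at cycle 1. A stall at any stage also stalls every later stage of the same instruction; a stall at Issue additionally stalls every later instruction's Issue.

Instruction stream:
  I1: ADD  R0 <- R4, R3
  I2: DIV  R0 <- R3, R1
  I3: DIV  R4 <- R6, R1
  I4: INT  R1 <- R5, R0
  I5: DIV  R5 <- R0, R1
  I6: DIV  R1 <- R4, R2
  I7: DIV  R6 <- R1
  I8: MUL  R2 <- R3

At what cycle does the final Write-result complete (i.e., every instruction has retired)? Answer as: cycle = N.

cycle 1: issue I1 (ADD)
cycle 2: I1 read-ops
cycle 4: I1 finished on ADD
cycle 5: I1→R0
cycle 6: issue I2 (DIV)
cycle 7: I2 read-ops
cycle 15: I2 finished on DIV
cycle 16: I2→R0
cycle 17: issue I3 (DIV)
cycle 18: I3 read-ops; issue I4 (INT)
cycle 19: I4 read-ops
cycle 20: I4 finished on INT
cycle 21: I4→R1
cycle 26: I3 finished on DIV
cycle 27: I3→R4
cycle 28: issue I5 (DIV)
cycle 29: I5 read-ops
cycle 37: I5 finished on DIV
cycle 38: I5→R5
cycle 39: issue I6 (DIV)
cycle 40: I6 read-ops
cycle 48: I6 finished on DIV
cycle 49: I6→R1
cycle 50: issue I7 (DIV)
cycle 51: I7 read-ops; issue I8 (MUL)
cycle 52: I8 read-ops
cycle 56: I8 finished on MUL
cycle 57: I8→R2
cycle 59: I7 finished on DIV
cycle 60: I7→R6

cycle = 60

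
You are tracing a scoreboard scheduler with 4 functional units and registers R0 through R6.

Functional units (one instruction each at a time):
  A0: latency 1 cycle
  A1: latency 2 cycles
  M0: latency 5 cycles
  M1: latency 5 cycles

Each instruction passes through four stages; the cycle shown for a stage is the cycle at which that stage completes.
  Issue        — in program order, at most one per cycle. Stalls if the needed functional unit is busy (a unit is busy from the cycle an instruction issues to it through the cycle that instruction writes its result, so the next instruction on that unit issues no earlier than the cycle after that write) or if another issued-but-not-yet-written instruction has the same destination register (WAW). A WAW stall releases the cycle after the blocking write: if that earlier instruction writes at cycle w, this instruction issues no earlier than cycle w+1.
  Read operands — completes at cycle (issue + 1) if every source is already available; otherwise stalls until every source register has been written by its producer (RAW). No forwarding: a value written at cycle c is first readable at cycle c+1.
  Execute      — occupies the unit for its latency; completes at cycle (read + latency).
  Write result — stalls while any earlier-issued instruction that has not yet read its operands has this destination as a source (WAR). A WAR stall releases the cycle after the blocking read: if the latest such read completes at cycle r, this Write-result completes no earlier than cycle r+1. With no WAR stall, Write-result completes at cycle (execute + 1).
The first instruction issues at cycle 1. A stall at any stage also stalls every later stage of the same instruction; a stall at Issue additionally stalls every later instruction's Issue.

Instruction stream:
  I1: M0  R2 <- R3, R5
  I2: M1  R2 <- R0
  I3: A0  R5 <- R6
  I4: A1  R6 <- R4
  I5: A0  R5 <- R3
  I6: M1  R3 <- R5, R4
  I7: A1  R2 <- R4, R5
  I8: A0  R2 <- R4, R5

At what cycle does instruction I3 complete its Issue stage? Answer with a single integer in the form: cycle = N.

t=1  I1 dispatched to M0
t=2  I1 operands ready
t=7  I1 complete
t=8  R2←I1
t=9  I2 dispatched to M1
t=10  I2 operands ready, I3 dispatched to A0
t=11  I3 operands ready, I4 dispatched to A1
t=12  I3 complete, I4 operands ready
t=13  R5←I3
t=14  I4 complete, I5 dispatched to A0
t=15  I2 complete, R6←I4, I5 operands ready
t=16  R2←I2, I5 complete
t=17  R5←I5, I6 dispatched to M1
t=18  I6 operands ready, I7 dispatched to A1
t=19  I7 operands ready
t=21  I7 complete
t=22  R2←I7
t=23  I6 complete, I8 dispatched to A0
t=24  R3←I6, I8 operands ready
t=25  I8 complete
t=26  R2←I8

cycle = 10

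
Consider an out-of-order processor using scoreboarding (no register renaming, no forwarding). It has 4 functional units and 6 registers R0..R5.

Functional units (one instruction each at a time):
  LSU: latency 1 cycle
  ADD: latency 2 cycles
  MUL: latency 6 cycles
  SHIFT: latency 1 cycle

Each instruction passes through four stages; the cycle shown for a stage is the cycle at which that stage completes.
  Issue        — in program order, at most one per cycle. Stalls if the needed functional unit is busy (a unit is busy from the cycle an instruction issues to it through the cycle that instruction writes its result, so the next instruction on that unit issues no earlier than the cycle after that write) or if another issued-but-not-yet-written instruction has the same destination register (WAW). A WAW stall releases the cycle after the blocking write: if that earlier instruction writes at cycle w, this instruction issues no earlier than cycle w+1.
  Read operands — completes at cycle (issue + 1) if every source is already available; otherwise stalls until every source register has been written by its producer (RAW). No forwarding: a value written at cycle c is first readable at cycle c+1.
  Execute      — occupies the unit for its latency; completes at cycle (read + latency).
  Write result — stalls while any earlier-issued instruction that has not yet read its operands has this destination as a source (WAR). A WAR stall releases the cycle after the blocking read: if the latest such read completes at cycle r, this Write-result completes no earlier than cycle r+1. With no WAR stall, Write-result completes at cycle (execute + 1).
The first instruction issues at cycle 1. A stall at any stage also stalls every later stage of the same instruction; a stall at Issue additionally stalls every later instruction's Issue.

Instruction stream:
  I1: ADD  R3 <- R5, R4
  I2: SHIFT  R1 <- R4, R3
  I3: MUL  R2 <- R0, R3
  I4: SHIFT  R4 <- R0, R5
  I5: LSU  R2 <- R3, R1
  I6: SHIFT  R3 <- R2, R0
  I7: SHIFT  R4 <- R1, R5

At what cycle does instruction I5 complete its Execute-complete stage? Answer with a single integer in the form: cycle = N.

c1: issue I1 (ADD)
c2: I1 read-ops | issue I2 (SHIFT)
c3: issue I3 (MUL)
c4: I1 finished on ADD
c5: I1→R3
c6: I2 read-ops | I3 read-ops
c7: I2 finished on SHIFT
c8: I2→R1
c9: issue I4 (SHIFT)
c10: I4 read-ops
c11: I4 finished on SHIFT
c12: I3 finished on MUL | I4→R4
c13: I3→R2
c14: issue I5 (LSU)
c15: I5 read-ops | issue I6 (SHIFT)
c16: I5 finished on LSU
c17: I5→R2
c18: I6 read-ops
c19: I6 finished on SHIFT
c20: I6→R3
c21: issue I7 (SHIFT)
c22: I7 read-ops
c23: I7 finished on SHIFT
c24: I7→R4

cycle = 16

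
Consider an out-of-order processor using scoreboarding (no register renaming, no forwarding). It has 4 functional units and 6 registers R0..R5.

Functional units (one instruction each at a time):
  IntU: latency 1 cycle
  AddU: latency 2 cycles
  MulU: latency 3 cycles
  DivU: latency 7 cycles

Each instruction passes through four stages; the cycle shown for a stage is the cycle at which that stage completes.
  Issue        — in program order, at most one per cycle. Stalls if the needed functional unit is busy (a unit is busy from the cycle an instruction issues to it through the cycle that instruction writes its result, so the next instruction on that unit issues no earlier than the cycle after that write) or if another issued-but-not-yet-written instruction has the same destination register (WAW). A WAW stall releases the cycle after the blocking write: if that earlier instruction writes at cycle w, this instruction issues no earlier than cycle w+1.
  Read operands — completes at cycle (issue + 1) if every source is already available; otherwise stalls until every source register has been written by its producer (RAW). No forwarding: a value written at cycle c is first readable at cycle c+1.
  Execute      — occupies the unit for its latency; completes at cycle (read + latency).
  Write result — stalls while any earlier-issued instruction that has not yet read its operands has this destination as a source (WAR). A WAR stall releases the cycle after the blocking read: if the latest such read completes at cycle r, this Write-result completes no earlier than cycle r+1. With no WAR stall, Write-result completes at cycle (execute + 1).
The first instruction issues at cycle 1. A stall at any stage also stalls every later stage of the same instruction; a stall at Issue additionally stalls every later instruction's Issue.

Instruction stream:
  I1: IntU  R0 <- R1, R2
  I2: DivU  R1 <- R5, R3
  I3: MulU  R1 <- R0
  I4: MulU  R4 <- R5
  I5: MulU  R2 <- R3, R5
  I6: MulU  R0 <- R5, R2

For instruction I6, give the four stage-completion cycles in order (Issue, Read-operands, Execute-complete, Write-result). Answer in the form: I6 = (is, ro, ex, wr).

I6 = (30, 31, 34, 35)

c1: I1 dispatched to IntU
c2: I1 operands ready, I2 dispatched to DivU
c3: I1 complete, I2 operands ready
c4: R0←I1
c10: I2 complete
c11: R1←I2
c12: I3 dispatched to MulU
c13: I3 operands ready
c16: I3 complete
c17: R1←I3
c18: I4 dispatched to MulU
c19: I4 operands ready
c22: I4 complete
c23: R4←I4
c24: I5 dispatched to MulU
c25: I5 operands ready
c28: I5 complete
c29: R2←I5
c30: I6 dispatched to MulU
c31: I6 operands ready
c34: I6 complete
c35: R0←I6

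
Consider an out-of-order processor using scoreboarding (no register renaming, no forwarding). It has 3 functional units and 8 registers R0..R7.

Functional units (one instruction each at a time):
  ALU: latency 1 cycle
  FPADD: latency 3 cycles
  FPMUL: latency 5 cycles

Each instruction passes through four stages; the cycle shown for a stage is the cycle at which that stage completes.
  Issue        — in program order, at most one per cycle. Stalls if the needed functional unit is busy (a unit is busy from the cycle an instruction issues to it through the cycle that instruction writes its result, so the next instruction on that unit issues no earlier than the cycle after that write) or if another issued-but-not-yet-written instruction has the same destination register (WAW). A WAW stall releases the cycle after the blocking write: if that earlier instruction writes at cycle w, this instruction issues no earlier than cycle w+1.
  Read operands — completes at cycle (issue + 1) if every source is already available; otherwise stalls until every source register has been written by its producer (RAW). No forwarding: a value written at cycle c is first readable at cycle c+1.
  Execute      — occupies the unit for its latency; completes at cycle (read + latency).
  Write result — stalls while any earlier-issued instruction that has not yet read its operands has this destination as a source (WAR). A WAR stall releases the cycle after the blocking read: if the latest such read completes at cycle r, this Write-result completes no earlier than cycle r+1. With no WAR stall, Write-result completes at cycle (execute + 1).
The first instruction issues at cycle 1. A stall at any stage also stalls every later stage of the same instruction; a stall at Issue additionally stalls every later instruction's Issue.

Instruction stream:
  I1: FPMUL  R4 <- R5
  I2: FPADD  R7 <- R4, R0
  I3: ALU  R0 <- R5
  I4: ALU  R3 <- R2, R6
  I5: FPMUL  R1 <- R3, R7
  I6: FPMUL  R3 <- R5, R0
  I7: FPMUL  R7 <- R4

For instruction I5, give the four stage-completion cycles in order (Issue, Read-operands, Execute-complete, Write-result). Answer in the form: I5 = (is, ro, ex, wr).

[1] I1 dispatched to FPMUL
[2] I1 operands ready | I2 dispatched to FPADD
[3] I3 dispatched to ALU
[4] I3 operands ready
[5] I3 complete
[7] I1 complete
[8] R4←I1
[9] I2 operands ready
[10] R0←I3
[11] I4 dispatched to ALU
[12] I2 complete | I4 operands ready | I5 dispatched to FPMUL
[13] R7←I2 | I4 complete
[14] R3←I4
[15] I5 operands ready
[20] I5 complete
[21] R1←I5
[22] I6 dispatched to FPMUL
[23] I6 operands ready
[28] I6 complete
[29] R3←I6
[30] I7 dispatched to FPMUL
[31] I7 operands ready
[36] I7 complete
[37] R7←I7

I5 = (12, 15, 20, 21)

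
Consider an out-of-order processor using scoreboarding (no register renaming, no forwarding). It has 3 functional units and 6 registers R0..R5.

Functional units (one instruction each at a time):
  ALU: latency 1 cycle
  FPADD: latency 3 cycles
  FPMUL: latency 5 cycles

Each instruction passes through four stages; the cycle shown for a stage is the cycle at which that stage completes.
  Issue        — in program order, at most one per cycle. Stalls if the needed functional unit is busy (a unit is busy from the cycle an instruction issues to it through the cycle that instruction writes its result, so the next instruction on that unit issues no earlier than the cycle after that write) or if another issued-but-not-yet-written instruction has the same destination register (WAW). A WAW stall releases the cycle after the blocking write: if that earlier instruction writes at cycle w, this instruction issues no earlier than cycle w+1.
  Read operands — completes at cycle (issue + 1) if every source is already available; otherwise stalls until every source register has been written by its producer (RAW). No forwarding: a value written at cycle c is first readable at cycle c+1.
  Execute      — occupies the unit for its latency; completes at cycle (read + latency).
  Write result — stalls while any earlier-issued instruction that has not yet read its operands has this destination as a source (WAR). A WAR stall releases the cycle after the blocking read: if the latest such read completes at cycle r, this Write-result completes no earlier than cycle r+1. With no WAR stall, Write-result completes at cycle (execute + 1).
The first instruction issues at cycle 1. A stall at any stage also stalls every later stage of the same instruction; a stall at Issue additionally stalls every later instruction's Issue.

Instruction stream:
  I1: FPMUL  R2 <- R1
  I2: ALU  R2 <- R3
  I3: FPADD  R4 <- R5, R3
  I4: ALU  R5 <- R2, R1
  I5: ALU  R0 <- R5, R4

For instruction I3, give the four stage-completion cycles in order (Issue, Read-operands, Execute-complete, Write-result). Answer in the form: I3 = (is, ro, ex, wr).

t=1  I1 issues→FPMUL
t=2  I1 reads
t=7  I1 exec-done
t=8  I1 writes R2
t=9  I2 issues→ALU
t=10  I2 reads | I3 issues→FPADD
t=11  I2 exec-done | I3 reads
t=12  I2 writes R2
t=13  I4 issues→ALU
t=14  I3 exec-done | I4 reads
t=15  I3 writes R4 | I4 exec-done
t=16  I4 writes R5
t=17  I5 issues→ALU
t=18  I5 reads
t=19  I5 exec-done
t=20  I5 writes R0

I3 = (10, 11, 14, 15)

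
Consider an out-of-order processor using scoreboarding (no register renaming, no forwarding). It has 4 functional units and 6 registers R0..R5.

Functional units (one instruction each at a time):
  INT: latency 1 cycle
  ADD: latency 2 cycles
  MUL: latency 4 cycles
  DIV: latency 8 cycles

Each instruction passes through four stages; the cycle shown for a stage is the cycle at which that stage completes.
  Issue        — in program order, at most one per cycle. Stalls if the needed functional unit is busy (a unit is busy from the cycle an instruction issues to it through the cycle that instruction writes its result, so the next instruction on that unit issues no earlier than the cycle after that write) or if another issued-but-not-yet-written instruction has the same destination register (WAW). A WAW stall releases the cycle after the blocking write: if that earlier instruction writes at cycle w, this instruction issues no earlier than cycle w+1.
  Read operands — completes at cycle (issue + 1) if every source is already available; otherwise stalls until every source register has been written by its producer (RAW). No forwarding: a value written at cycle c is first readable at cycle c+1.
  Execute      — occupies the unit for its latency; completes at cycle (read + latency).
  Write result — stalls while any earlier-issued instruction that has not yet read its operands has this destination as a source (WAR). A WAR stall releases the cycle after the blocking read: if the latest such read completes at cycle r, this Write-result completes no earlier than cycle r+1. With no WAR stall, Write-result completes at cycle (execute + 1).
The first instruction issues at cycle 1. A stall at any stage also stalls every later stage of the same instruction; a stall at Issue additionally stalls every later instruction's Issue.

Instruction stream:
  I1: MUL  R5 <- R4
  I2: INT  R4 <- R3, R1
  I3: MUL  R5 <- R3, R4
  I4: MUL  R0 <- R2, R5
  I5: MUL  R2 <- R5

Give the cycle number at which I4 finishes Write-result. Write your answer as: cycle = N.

I1 -> (1, 2, 6, 7)
I2 -> (2, 3, 4, 5)
I3 -> (8, 9, 13, 14)  // struct: MUL busy until I1 writes@7
I4 -> (15, 16, 20, 21)  // struct: MUL busy until I3 writes@14
I5 -> (22, 23, 27, 28)  // struct: MUL busy until I4 writes@21

cycle = 21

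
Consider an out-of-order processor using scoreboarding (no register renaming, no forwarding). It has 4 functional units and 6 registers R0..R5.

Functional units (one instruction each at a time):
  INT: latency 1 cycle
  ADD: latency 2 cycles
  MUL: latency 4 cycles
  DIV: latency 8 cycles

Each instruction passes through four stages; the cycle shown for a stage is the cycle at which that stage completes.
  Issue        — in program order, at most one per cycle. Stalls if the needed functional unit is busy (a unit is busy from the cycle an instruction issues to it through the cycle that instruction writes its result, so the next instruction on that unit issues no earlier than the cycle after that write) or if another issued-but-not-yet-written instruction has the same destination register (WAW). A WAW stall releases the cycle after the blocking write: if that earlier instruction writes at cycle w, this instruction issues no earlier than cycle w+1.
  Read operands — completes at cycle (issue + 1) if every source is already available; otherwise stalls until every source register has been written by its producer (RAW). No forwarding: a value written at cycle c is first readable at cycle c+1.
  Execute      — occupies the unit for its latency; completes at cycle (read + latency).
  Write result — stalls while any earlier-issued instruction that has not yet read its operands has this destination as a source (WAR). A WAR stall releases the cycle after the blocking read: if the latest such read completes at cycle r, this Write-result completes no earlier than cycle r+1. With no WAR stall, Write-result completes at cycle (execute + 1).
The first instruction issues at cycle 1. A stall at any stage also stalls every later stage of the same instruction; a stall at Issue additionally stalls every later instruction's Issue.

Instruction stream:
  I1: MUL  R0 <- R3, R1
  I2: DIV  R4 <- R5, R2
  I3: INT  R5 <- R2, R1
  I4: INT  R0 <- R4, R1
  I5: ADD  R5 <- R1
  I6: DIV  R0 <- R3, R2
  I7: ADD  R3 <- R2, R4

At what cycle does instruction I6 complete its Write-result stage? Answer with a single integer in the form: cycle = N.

cycle = 26

  I1 | 1 | 2 | 6 | 7
  I2 | 2 | 3 | 11 | 12
  I3 | 3 | 4 | 5 | 6
  I4 | 8 | 13 | 14 | 15   WAW R0: wait I1 write@7 · RAW R4: wait I2 write@12
  I5 | 9 | 10 | 12 | 13
  I6 | 16 | 17 | 25 | 26   WAW R0: wait I4 write@15
  I7 | 17 | 18 | 20 | 21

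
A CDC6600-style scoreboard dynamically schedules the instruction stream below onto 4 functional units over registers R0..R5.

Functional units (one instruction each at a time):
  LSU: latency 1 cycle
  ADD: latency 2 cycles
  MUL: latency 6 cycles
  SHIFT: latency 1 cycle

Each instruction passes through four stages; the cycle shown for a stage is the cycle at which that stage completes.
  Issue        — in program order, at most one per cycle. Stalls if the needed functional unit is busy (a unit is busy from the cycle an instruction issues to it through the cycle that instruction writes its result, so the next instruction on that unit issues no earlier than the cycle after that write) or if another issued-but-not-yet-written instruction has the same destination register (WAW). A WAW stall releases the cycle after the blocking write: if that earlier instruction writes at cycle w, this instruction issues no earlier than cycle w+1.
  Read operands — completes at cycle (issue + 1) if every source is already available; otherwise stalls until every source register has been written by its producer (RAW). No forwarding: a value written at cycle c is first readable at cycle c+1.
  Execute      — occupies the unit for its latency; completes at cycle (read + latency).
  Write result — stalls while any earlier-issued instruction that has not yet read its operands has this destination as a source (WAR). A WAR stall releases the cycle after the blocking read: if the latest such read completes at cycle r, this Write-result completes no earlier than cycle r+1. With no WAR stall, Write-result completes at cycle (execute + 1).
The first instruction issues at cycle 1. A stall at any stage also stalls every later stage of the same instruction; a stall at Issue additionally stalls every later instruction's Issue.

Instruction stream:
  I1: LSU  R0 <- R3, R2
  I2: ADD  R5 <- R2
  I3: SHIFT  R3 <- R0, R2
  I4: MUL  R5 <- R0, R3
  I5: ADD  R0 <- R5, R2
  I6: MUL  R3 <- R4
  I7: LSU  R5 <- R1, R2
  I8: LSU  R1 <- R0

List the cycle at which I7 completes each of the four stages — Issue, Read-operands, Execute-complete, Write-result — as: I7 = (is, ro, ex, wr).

I7 = (17, 18, 19, 20)

cycle 1: I1→LSU
cycle 2: I1 RO; I2→ADD
cycle 3: I1 EX; I2 RO; I3→SHIFT
cycle 4: I1 WR R0
cycle 5: I2 EX; I3 RO
cycle 6: I2 WR R5; I3 EX
cycle 7: I3 WR R3; I4→MUL
cycle 8: I4 RO; I5→ADD
cycle 14: I4 EX
cycle 15: I4 WR R5
cycle 16: I5 RO; I6→MUL
cycle 17: I6 RO; I7→LSU
cycle 18: I5 EX; I7 RO
cycle 19: I5 WR R0; I7 EX
cycle 20: I7 WR R5
cycle 21: I8→LSU
cycle 22: I8 RO
cycle 23: I6 EX; I8 EX
cycle 24: I6 WR R3; I8 WR R1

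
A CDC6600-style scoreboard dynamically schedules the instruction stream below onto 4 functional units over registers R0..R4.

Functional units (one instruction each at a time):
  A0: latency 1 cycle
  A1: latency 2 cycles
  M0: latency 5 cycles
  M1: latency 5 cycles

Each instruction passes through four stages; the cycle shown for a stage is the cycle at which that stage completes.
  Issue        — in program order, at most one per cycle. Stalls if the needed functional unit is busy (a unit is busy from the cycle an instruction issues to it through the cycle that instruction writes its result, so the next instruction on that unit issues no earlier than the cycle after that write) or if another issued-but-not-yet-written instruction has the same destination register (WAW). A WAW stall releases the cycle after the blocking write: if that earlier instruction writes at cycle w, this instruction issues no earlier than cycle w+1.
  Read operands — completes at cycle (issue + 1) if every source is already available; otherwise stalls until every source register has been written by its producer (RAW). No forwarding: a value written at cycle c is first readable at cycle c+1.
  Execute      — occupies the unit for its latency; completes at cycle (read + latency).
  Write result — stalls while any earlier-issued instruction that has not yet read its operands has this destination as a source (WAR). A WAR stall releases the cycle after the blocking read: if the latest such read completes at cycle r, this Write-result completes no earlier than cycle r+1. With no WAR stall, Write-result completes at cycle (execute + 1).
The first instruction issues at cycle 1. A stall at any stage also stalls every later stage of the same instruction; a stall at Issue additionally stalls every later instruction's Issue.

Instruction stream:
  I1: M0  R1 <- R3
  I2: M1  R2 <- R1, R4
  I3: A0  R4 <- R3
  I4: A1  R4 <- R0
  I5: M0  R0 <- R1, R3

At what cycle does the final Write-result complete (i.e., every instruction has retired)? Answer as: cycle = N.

cycle 1: I1→M0
cycle 2: I1 RO, I2→M1
cycle 3: I3→A0
cycle 4: I3 RO
cycle 5: I3 EX
cycle 7: I1 EX
cycle 8: I1 WR R1
cycle 9: I2 RO
cycle 10: I3 WR R4
cycle 11: I4→A1
cycle 12: I4 RO, I5→M0
cycle 13: I5 RO
cycle 14: I2 EX, I4 EX
cycle 15: I2 WR R2, I4 WR R4
cycle 18: I5 EX
cycle 19: I5 WR R0

cycle = 19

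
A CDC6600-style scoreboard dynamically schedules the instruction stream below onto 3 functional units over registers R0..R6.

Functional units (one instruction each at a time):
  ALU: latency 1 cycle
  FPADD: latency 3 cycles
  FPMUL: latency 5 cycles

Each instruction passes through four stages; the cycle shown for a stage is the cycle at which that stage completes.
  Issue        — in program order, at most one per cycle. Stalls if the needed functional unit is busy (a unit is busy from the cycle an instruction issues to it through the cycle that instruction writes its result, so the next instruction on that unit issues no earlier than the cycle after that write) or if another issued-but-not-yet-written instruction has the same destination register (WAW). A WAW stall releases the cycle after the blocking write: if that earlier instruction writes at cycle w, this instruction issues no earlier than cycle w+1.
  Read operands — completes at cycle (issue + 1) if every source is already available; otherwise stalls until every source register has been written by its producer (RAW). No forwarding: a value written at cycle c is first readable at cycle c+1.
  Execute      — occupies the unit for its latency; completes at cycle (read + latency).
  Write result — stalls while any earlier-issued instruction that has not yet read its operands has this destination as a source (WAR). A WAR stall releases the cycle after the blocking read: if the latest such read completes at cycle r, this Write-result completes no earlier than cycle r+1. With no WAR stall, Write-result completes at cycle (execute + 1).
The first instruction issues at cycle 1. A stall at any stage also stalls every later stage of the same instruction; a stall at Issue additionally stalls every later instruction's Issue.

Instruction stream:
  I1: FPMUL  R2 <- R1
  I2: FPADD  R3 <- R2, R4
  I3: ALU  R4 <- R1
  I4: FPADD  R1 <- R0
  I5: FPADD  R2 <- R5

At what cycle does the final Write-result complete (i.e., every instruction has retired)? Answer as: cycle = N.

c1: issue I1 (FPMUL)
c2: I1 read-ops, issue I2 (FPADD)
c3: issue I3 (ALU)
c4: I3 read-ops
c5: I3 finished on ALU
c7: I1 finished on FPMUL
c8: I1→R2
c9: I2 read-ops
c10: I3→R4
c12: I2 finished on FPADD
c13: I2→R3
c14: issue I4 (FPADD)
c15: I4 read-ops
c18: I4 finished on FPADD
c19: I4→R1
c20: issue I5 (FPADD)
c21: I5 read-ops
c24: I5 finished on FPADD
c25: I5→R2

cycle = 25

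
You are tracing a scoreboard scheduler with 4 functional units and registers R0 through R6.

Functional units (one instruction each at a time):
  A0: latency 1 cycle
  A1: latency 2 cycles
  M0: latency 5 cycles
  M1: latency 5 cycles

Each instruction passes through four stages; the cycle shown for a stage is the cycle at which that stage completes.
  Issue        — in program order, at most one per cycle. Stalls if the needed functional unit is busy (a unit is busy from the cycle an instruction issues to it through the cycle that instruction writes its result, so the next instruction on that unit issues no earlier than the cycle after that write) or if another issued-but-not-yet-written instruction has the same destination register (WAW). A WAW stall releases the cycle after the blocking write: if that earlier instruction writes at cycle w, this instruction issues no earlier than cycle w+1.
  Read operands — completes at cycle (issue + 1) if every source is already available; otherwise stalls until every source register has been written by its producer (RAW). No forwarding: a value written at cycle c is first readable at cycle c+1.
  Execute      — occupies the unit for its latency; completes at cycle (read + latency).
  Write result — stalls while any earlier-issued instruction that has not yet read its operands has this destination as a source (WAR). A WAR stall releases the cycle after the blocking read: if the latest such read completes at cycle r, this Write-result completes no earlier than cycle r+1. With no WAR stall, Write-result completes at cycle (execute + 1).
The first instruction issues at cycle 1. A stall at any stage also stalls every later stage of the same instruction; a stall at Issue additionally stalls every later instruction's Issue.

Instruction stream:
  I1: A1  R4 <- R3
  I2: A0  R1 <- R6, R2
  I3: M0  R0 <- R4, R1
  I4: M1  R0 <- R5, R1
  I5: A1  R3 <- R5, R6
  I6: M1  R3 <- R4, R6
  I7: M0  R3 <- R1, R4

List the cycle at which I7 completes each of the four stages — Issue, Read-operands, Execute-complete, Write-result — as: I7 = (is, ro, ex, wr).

I1 -> (1, 2, 4, 5)
I2 -> (2, 3, 4, 5)
I3 -> (3, 6, 11, 12)  // RAW R4: wait I1 write@5, RAW R1: wait I2 write@5
I4 -> (13, 14, 19, 20)  // WAW R0: wait I3 write@12
I5 -> (14, 15, 17, 18)
I6 -> (21, 22, 27, 28)  // struct: M1 busy until I4 writes@20
I7 -> (29, 30, 35, 36)  // WAW R3: wait I6 write@28

I7 = (29, 30, 35, 36)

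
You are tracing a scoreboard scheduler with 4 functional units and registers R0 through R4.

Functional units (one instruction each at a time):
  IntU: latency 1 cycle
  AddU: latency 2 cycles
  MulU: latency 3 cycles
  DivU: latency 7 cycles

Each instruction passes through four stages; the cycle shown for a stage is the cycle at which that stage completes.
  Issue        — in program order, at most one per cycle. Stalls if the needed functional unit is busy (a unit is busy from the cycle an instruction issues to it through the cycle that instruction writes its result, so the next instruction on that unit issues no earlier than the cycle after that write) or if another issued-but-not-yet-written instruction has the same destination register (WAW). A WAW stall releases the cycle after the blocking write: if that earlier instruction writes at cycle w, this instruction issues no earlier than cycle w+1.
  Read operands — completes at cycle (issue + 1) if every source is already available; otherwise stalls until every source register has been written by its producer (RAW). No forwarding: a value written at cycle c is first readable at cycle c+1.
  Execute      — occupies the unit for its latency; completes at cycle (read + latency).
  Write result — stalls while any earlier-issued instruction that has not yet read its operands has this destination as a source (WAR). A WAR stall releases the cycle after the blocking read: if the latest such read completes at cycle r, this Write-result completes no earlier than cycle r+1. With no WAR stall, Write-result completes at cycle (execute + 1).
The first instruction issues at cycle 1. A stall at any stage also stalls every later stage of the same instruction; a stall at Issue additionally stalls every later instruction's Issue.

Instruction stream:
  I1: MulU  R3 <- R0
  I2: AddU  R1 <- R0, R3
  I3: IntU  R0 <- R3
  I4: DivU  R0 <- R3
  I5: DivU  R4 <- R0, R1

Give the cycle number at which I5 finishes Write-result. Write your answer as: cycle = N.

cycle = 29

I1  is:1  ro:2  ex:5  wr:6
I2  is:2  ro:7  ex:9  wr:10  — RAW R3: wait I1 write@6
I3  is:3  ro:7  ex:8  wr:9  — RAW R3: wait I1 write@6
I4  is:10  ro:11  ex:18  wr:19  — WAW R0: wait I3 write@9
I5  is:20  ro:21  ex:28  wr:29  — struct: DivU busy until I4 writes@19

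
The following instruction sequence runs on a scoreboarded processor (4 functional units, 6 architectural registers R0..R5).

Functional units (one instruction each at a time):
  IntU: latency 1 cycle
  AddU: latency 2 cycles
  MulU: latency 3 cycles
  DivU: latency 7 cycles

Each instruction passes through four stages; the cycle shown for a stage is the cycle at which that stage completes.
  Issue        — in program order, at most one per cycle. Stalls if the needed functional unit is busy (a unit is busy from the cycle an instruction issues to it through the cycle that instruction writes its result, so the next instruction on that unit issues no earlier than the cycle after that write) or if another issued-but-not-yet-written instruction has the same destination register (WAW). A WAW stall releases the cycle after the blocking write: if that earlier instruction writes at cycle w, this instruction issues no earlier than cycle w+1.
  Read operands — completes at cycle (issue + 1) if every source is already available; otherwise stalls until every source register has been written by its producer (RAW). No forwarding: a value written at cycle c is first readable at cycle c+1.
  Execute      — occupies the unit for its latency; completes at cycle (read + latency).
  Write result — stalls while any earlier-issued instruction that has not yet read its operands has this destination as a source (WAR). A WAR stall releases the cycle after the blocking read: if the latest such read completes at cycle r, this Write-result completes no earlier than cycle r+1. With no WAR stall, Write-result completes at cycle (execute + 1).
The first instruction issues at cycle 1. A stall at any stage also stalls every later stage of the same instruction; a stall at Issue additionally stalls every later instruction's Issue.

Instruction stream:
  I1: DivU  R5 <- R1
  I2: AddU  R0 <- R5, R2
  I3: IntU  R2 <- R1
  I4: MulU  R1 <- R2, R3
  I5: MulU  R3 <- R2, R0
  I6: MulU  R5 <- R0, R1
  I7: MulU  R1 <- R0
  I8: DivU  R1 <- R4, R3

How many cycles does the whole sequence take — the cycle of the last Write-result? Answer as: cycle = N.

cycle = 45

[I1] 1/2/9/10
[I2] 2/11/13/14  (RAW R5: wait I1 write@10)
[I3] 3/4/5/12  (WAR R2: wait I2 read@11)
[I4] 4/13/16/17  (RAW R2: wait I3 write@12)
[I5] 18/19/22/23  (struct: MulU busy until I4 writes@17)
[I6] 24/25/28/29  (struct: MulU busy until I5 writes@23)
[I7] 30/31/34/35  (struct: MulU busy until I6 writes@29)
[I8] 36/37/44/45  (WAW R1: wait I7 write@35)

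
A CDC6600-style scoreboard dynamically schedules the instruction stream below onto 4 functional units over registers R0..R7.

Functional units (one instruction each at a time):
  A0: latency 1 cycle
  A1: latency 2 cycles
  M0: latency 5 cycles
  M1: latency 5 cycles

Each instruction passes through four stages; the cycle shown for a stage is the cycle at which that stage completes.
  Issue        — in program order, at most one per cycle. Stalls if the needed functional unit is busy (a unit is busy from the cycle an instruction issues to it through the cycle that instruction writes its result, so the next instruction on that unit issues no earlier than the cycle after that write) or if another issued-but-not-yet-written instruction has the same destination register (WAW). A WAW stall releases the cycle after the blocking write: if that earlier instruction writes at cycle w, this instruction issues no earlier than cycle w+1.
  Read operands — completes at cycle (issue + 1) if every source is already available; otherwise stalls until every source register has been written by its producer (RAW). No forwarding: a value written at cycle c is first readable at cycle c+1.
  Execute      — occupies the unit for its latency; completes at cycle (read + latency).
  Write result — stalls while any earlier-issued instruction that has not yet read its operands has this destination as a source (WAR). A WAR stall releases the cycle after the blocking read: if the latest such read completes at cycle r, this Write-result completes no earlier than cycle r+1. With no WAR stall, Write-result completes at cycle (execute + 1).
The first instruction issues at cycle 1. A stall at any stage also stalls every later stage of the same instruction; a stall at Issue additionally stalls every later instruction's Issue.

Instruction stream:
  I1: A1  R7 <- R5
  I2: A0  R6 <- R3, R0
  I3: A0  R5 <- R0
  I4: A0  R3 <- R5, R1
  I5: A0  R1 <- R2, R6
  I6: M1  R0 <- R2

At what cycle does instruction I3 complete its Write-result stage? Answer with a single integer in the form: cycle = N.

t=1  I1→A1
t=2  I1 RO · I2→A0
t=3  I2 RO
t=4  I1 EX · I2 EX
t=5  I1 WR R7 · I2 WR R6
t=6  I3→A0
t=7  I3 RO
t=8  I3 EX
t=9  I3 WR R5
t=10  I4→A0
t=11  I4 RO
t=12  I4 EX
t=13  I4 WR R3
t=14  I5→A0
t=15  I5 RO · I6→M1
t=16  I5 EX · I6 RO
t=17  I5 WR R1
t=21  I6 EX
t=22  I6 WR R0

cycle = 9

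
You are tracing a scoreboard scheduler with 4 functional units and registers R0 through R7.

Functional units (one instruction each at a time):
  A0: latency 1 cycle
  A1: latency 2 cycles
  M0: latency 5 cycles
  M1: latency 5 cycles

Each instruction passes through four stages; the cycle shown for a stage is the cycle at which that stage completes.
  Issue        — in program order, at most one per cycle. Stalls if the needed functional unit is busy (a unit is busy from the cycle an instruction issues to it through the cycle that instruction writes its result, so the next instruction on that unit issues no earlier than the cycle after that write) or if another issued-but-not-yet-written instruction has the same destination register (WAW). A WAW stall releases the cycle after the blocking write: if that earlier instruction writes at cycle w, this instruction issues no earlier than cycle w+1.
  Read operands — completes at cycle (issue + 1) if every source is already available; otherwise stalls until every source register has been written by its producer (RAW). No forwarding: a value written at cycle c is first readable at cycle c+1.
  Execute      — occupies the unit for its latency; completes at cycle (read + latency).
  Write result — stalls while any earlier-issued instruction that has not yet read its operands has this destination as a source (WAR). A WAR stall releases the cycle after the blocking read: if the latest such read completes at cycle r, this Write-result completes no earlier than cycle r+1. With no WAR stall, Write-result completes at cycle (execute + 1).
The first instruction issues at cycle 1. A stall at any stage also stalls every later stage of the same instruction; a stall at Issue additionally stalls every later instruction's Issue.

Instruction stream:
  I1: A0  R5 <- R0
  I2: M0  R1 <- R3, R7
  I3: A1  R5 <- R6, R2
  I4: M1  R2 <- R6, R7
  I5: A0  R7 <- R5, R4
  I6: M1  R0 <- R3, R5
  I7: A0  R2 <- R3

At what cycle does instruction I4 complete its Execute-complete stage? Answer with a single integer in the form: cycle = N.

cycle = 12

I1  is:1  ro:2  ex:3  wr:4
I2  is:2  ro:3  ex:8  wr:9
I3  is:5  ro:6  ex:8  wr:9  — WAW R5: wait I1 write@4
I4  is:6  ro:7  ex:12  wr:13
I5  is:7  ro:10  ex:11  wr:12  — RAW R5: wait I3 write@9
I6  is:14  ro:15  ex:20  wr:21  — struct: M1 busy until I4 writes@13
I7  is:15  ro:16  ex:17  wr:18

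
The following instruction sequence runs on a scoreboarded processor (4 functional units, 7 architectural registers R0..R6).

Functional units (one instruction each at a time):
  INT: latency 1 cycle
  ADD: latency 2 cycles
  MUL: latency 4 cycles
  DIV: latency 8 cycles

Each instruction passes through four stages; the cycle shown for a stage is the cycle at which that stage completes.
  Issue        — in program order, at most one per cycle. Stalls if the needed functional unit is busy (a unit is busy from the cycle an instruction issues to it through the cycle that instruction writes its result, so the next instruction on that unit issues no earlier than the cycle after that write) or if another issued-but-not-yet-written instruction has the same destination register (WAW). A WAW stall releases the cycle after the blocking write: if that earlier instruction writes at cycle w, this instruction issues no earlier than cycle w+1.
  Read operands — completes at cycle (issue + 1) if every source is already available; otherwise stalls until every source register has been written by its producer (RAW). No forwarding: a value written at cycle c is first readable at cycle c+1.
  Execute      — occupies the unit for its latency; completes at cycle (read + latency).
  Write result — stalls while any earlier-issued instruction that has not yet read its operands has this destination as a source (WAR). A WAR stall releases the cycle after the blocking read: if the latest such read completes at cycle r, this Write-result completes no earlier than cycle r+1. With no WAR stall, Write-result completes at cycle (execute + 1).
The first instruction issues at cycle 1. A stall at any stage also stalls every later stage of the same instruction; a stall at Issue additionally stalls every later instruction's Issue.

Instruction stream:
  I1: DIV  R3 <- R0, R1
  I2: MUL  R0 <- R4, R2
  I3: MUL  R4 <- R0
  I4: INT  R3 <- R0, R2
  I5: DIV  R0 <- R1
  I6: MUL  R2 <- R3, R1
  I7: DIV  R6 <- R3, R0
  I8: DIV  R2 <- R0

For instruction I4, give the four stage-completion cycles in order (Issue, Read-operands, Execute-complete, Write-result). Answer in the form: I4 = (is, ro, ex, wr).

I4 = (12, 13, 14, 15)

cycle 1: issue I1 (DIV)
cycle 2: I1 read-ops | issue I2 (MUL)
cycle 3: I2 read-ops
cycle 7: I2 finished on MUL
cycle 8: I2→R0
cycle 9: issue I3 (MUL)
cycle 10: I1 finished on DIV | I3 read-ops
cycle 11: I1→R3
cycle 12: issue I4 (INT)
cycle 13: I4 read-ops | issue I5 (DIV)
cycle 14: I3 finished on MUL | I4 finished on INT | I5 read-ops
cycle 15: I3→R4 | I4→R3
cycle 16: issue I6 (MUL)
cycle 17: I6 read-ops
cycle 21: I6 finished on MUL
cycle 22: I5 finished on DIV | I6→R2
cycle 23: I5→R0
cycle 24: issue I7 (DIV)
cycle 25: I7 read-ops
cycle 33: I7 finished on DIV
cycle 34: I7→R6
cycle 35: issue I8 (DIV)
cycle 36: I8 read-ops
cycle 44: I8 finished on DIV
cycle 45: I8→R2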